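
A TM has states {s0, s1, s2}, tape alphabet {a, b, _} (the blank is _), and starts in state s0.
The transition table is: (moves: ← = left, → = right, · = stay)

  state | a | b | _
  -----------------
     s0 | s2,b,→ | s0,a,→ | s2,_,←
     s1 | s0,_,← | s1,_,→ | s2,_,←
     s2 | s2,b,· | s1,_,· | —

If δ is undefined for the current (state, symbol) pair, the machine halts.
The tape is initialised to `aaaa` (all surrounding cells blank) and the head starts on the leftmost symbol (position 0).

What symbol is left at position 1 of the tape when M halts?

state=s0 head=0 tape=_[a]aaa   (s0,a)→(s2,b,→)
state=s2 head=1 tape=_b[a]aa   (s2,a)→(s2,b,·)
state=s2 head=1 tape=_b[b]aa   (s2,b)→(s1,_,·)
state=s1 head=1 tape=_b[_]aa   (s1,_)→(s2,_,←)
state=s2 head=0 tape=_[b]_aa   (s2,b)→(s1,_,·)
state=s1 head=0 tape=_[_]_aa   (s1,_)→(s2,_,←)
state=s2 head=-1 tape=[_]__aa
Cell 1 holds _ when M halts.

_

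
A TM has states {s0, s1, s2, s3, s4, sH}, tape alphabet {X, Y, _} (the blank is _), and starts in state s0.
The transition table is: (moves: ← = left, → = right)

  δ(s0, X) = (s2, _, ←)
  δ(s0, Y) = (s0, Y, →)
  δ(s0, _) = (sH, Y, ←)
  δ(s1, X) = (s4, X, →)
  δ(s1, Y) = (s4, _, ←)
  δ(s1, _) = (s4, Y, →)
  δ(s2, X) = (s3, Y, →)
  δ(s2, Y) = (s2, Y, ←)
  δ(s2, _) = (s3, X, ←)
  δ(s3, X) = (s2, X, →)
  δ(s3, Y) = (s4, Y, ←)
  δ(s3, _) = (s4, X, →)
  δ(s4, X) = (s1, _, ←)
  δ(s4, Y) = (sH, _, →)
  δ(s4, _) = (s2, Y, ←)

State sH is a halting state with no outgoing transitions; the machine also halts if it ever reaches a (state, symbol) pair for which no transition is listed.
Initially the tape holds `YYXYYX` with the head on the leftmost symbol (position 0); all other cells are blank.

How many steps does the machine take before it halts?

13

s0 | __[Y]YXYYX   read Y → write Y, move →, go to s0
s0 | __Y[Y]XYYX   read Y → write Y, move →, go to s0
s0 | __YY[X]YYX   read X → write _, move ←, go to s2
s2 | __Y[Y]_YYX   read Y → write Y, move ←, go to s2
s2 | __[Y]Y_YYX   read Y → write Y, move ←, go to s2
s2 | _[_]YY_YYX   read _ → write X, move ←, go to s3
s3 | [_]XYY_YYX   read _ → write X, move →, go to s4
s4 | X[X]YY_YYX   read X → write _, move ←, go to s1
s1 | [X]_YY_YYX   read X → write X, move →, go to s4
s4 | X[_]YY_YYX   read _ → write Y, move ←, go to s2
s2 | [X]YYY_YYX   read X → write Y, move →, go to s3
s3 | Y[Y]YY_YYX   read Y → write Y, move ←, go to s4
s4 | [Y]YYY_YYX   read Y → write _, move →, go to sH
sH | _[Y]YY_YYX
M halts after 13 transitions.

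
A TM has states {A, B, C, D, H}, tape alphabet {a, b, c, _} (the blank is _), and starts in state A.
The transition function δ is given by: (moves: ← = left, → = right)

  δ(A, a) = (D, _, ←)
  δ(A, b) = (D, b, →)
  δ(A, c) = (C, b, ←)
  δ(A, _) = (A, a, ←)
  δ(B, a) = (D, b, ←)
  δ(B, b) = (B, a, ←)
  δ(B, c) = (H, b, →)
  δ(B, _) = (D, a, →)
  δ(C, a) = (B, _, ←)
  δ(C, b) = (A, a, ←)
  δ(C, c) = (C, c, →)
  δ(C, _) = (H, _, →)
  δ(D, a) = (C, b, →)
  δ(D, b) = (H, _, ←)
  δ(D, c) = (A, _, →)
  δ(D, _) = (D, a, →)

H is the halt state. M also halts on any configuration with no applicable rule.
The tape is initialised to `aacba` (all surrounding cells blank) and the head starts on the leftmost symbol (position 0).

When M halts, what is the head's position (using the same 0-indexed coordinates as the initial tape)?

1

A | _[a]acba   read a → write _, move ←, go to D
D | [_]_acba   read _ → write a, move →, go to D
D | a[_]acba   read _ → write a, move →, go to D
D | aa[a]cba   read a → write b, move →, go to C
C | aab[c]ba   read c → write c, move →, go to C
C | aabc[b]a   read b → write a, move ←, go to A
A | aab[c]aa   read c → write b, move ←, go to C
C | aa[b]baa   read b → write a, move ←, go to A
A | a[a]abaa   read a → write _, move ←, go to D
D | [a]_abaa   read a → write b, move →, go to C
C | b[_]abaa   read _ → write _, move →, go to H
H | b_[a]baa
At halt the head is at cell 1.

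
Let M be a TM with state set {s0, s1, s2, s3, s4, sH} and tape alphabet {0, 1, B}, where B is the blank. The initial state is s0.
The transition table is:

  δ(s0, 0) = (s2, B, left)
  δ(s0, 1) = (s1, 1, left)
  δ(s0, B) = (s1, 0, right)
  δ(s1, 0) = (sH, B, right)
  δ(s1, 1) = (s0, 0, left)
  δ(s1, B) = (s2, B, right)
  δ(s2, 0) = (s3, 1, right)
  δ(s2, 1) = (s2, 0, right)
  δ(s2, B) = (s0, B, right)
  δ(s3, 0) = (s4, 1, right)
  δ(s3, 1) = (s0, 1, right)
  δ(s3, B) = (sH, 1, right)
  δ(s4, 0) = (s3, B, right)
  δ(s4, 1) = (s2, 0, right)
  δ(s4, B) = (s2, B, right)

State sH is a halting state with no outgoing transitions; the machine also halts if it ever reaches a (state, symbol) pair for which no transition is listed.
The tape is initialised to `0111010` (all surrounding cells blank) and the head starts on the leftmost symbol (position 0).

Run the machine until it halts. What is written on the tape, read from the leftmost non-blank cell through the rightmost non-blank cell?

s0 | B[0]111010   read 0 → write B, move left, go to s2
s2 | [B]B111010   read B → write B, move right, go to s0
s0 | B[B]111010   read B → write 0, move right, go to s1
s1 | B0[1]11010   read 1 → write 0, move left, go to s0
s0 | B[0]011010   read 0 → write B, move left, go to s2
s2 | [B]B011010   read B → write B, move right, go to s0
s0 | B[B]011010   read B → write 0, move right, go to s1
s1 | B0[0]11010   read 0 → write B, move right, go to sH
sH | B0B[1]1010
The non-blank tape span at halt is 0B11010.

0B11010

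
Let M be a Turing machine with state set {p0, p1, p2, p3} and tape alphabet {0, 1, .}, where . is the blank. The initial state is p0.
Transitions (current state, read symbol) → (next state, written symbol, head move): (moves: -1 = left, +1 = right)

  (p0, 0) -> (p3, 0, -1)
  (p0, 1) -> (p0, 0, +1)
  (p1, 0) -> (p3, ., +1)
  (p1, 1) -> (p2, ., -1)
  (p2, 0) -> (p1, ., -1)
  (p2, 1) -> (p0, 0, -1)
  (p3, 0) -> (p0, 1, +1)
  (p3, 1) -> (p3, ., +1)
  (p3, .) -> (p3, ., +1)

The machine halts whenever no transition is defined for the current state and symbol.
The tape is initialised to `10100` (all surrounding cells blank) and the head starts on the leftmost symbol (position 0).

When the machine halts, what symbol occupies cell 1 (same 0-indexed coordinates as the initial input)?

1

p0 | [1]0100.   read 1 → write 0, move +1, go to p0
p0 | 0[0]100.   read 0 → write 0, move -1, go to p3
p3 | [0]0100.   read 0 → write 1, move +1, go to p0
p0 | 1[0]100.   read 0 → write 0, move -1, go to p3
p3 | [1]0100.   read 1 → write ., move +1, go to p3
p3 | .[0]100.   read 0 → write 1, move +1, go to p0
p0 | .1[1]00.   read 1 → write 0, move +1, go to p0
p0 | .10[0]0.   read 0 → write 0, move -1, go to p3
p3 | .1[0]00.   read 0 → write 1, move +1, go to p0
p0 | .11[0]0.   read 0 → write 0, move -1, go to p3
p3 | .1[1]00.   read 1 → write ., move +1, go to p3
p3 | .1.[0]0.   read 0 → write 1, move +1, go to p0
p0 | .1.1[0].   read 0 → write 0, move -1, go to p3
p3 | .1.[1]0.   read 1 → write ., move +1, go to p3
p3 | .1..[0].   read 0 → write 1, move +1, go to p0
p0 | .1..1[.]
Cell 1 holds 1 when M halts.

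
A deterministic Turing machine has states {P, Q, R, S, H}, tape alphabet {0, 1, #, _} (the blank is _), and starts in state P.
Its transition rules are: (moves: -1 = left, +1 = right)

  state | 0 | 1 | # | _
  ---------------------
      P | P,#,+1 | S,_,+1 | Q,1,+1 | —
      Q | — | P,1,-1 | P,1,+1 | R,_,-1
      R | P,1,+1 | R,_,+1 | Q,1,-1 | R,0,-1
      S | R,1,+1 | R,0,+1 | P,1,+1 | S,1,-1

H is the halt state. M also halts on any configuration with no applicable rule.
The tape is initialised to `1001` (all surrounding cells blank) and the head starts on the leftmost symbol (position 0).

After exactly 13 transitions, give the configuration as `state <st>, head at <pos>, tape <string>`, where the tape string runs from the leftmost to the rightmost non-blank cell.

P | [1]001__   read 1 → write _, move +1, go to S
S | _[0]01__   read 0 → write 1, move +1, go to R
R | _1[0]1__   read 0 → write 1, move +1, go to P
P | _11[1]__   read 1 → write _, move +1, go to S
S | _11_[_]_   read _ → write 1, move -1, go to S
S | _11[_]1_   read _ → write 1, move -1, go to S
S | _1[1]11_   read 1 → write 0, move +1, go to R
R | _10[1]1_   read 1 → write _, move +1, go to R
R | _10_[1]_   read 1 → write _, move +1, go to R
R | _10__[_]   read _ → write 0, move -1, go to R
R | _10_[_]0   read _ → write 0, move -1, go to R
R | _10[_]00   read _ → write 0, move -1, go to R
R | _1[0]000   read 0 → write 1, move +1, go to P
P | _11[0]00
After 13 steps: state P, head at 3, tape 11000.

state P, head at 3, tape 11000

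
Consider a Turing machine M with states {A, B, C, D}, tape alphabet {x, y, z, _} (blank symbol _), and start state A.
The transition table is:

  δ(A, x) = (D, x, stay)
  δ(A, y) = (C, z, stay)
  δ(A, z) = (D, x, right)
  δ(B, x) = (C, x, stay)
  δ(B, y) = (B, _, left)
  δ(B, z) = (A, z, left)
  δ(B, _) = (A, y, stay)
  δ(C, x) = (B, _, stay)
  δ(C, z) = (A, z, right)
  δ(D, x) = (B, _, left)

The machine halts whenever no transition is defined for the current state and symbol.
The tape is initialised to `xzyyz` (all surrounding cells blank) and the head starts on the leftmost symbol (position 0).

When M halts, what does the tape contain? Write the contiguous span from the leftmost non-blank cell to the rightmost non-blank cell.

A | _[x]zyyz   read x → write x, move stay, go to D
D | _[x]zyyz   read x → write _, move left, go to B
B | [_]_zyyz   read _ → write y, move stay, go to A
A | [y]_zyyz   read y → write z, move stay, go to C
C | [z]_zyyz   read z → write z, move right, go to A
A | z[_]zyyz
The non-blank tape span at halt is z_zyyz.

z_zyyz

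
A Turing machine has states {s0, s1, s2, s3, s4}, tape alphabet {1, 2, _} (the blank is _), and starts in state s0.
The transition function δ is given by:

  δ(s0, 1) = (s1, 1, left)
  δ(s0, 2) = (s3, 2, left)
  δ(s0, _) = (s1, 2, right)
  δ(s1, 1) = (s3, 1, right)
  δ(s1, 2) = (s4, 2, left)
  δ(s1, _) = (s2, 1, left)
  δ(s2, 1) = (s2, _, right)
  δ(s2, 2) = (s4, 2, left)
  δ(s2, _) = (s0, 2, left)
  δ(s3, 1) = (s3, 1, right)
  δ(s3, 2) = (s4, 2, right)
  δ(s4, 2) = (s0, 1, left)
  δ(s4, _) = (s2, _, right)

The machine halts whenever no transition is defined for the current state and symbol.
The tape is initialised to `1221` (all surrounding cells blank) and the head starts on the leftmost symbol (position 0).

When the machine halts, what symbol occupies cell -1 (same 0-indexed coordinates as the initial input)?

state=s0 head=0 tape=____[1]221   (s0,1)→(s1,1,left)
state=s1 head=-1 tape=___[_]1221   (s1,_)→(s2,1,left)
state=s2 head=-2 tape=__[_]11221   (s2,_)→(s0,2,left)
state=s0 head=-3 tape=_[_]211221   (s0,_)→(s1,2,right)
state=s1 head=-2 tape=_2[2]11221   (s1,2)→(s4,2,left)
state=s4 head=-3 tape=_[2]211221   (s4,2)→(s0,1,left)
state=s0 head=-4 tape=[_]1211221   (s0,_)→(s1,2,right)
state=s1 head=-3 tape=2[1]211221   (s1,1)→(s3,1,right)
state=s3 head=-2 tape=21[2]11221   (s3,2)→(s4,2,right)
state=s4 head=-1 tape=212[1]1221
Cell -1 holds 1 when M halts.

1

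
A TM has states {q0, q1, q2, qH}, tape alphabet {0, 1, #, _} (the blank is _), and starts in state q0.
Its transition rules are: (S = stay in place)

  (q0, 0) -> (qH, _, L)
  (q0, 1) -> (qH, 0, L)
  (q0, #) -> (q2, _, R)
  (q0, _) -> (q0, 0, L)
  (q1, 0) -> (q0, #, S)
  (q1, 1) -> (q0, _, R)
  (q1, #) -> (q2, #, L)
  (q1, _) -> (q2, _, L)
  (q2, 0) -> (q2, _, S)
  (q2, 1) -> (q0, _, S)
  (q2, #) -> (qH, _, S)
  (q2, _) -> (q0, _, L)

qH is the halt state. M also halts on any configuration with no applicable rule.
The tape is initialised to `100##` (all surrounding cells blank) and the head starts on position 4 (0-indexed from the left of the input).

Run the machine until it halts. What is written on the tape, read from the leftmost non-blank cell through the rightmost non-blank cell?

state=q0 head=4 tape=100#[#]_   (q0,#)→(q2,_,R)
state=q2 head=5 tape=100#_[_]   (q2,_)→(q0,_,L)
state=q0 head=4 tape=100#[_]_   (q0,_)→(q0,0,L)
state=q0 head=3 tape=100[#]0_   (q0,#)→(q2,_,R)
state=q2 head=4 tape=100_[0]_   (q2,0)→(q2,_,S)
state=q2 head=4 tape=100_[_]_   (q2,_)→(q0,_,L)
state=q0 head=3 tape=100[_]__   (q0,_)→(q0,0,L)
state=q0 head=2 tape=10[0]0__   (q0,0)→(qH,_,L)
state=qH head=1 tape=1[0]_0__
The non-blank tape span at halt is 10_0.

10_0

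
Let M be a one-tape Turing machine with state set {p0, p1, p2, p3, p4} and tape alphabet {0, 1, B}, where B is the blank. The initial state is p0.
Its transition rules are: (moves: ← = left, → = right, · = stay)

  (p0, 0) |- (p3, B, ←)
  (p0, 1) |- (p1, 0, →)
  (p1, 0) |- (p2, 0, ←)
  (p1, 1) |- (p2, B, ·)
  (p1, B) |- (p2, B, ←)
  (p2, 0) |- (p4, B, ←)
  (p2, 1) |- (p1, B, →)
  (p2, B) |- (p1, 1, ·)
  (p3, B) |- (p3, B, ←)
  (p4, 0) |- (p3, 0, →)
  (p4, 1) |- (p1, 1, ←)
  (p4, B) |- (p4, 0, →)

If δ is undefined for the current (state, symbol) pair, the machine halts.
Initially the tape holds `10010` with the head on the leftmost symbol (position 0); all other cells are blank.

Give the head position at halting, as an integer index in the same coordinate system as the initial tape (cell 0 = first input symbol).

2

state=p0 head=0 tape=B[1]0010   (p0,1)→(p1,0,→)
state=p1 head=1 tape=B0[0]010   (p1,0)→(p2,0,←)
state=p2 head=0 tape=B[0]0010   (p2,0)→(p4,B,←)
state=p4 head=-1 tape=[B]B0010   (p4,B)→(p4,0,→)
state=p4 head=0 tape=0[B]0010   (p4,B)→(p4,0,→)
state=p4 head=1 tape=00[0]010   (p4,0)→(p3,0,→)
state=p3 head=2 tape=000[0]10
At halt the head is at cell 2.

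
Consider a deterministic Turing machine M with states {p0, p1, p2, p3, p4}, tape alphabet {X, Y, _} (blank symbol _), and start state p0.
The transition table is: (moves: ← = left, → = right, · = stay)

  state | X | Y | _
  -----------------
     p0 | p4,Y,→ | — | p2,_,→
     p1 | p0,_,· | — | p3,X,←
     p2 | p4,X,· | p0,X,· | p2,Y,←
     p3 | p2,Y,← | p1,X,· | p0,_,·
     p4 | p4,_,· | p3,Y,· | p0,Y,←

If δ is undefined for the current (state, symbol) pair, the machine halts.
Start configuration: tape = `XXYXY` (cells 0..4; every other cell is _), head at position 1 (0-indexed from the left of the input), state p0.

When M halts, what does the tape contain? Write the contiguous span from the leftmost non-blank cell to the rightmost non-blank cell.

XY_Y_YY

p0 | X[X]YXY__   read X → write Y, move →, go to p4
p4 | XY[Y]XY__   read Y → write Y, move ·, go to p3
p3 | XY[Y]XY__   read Y → write X, move ·, go to p1
p1 | XY[X]XY__   read X → write _, move ·, go to p0
p0 | XY[_]XY__   read _ → write _, move →, go to p2
p2 | XY_[X]Y__   read X → write X, move ·, go to p4
p4 | XY_[X]Y__   read X → write _, move ·, go to p4
p4 | XY_[_]Y__   read _ → write Y, move ←, go to p0
p0 | XY[_]YY__   read _ → write _, move →, go to p2
p2 | XY_[Y]Y__   read Y → write X, move ·, go to p0
p0 | XY_[X]Y__   read X → write Y, move →, go to p4
p4 | XY_Y[Y]__   read Y → write Y, move ·, go to p3
p3 | XY_Y[Y]__   read Y → write X, move ·, go to p1
p1 | XY_Y[X]__   read X → write _, move ·, go to p0
p0 | XY_Y[_]__   read _ → write _, move →, go to p2
p2 | XY_Y_[_]_   read _ → write Y, move ←, go to p2
p2 | XY_Y[_]Y_   read _ → write Y, move ←, go to p2
p2 | XY_[Y]YY_   read Y → write X, move ·, go to p0
p0 | XY_[X]YY_   read X → write Y, move →, go to p4
p4 | XY_Y[Y]Y_   read Y → write Y, move ·, go to p3
p3 | XY_Y[Y]Y_   read Y → write X, move ·, go to p1
p1 | XY_Y[X]Y_   read X → write _, move ·, go to p0
p0 | XY_Y[_]Y_   read _ → write _, move →, go to p2
p2 | XY_Y_[Y]_   read Y → write X, move ·, go to p0
p0 | XY_Y_[X]_   read X → write Y, move →, go to p4
p4 | XY_Y_Y[_]   read _ → write Y, move ←, go to p0
p0 | XY_Y_[Y]Y
The non-blank tape span at halt is XY_Y_YY.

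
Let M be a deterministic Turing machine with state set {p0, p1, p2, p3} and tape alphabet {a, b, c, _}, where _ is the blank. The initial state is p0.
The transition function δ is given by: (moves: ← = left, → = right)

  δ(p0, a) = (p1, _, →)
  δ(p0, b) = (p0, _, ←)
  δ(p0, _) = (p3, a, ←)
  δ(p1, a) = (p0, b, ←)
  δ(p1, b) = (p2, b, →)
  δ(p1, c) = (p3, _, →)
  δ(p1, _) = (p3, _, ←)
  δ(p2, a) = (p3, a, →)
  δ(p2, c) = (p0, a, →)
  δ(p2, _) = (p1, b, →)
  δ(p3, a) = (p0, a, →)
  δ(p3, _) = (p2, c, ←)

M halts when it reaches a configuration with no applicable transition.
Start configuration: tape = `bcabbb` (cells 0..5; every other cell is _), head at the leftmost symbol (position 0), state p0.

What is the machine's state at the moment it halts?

p3

p0 | ___[b]cabbb   read b → write _, move ←, go to p0
p0 | __[_]_cabbb   read _ → write a, move ←, go to p3
p3 | _[_]a_cabbb   read _ → write c, move ←, go to p2
p2 | [_]ca_cabbb   read _ → write b, move →, go to p1
p1 | b[c]a_cabbb   read c → write _, move →, go to p3
p3 | b_[a]_cabbb   read a → write a, move →, go to p0
p0 | b_a[_]cabbb   read _ → write a, move ←, go to p3
p3 | b_[a]acabbb   read a → write a, move →, go to p0
p0 | b_a[a]cabbb   read a → write _, move →, go to p1
p1 | b_a_[c]abbb   read c → write _, move →, go to p3
p3 | b_a__[a]bbb   read a → write a, move →, go to p0
p0 | b_a__a[b]bb   read b → write _, move ←, go to p0
p0 | b_a__[a]_bb   read a → write _, move →, go to p1
p1 | b_a___[_]bb   read _ → write _, move ←, go to p3
p3 | b_a__[_]_bb   read _ → write c, move ←, go to p2
p2 | b_a_[_]c_bb   read _ → write b, move →, go to p1
p1 | b_a_b[c]_bb   read c → write _, move →, go to p3
p3 | b_a_b_[_]bb   read _ → write c, move ←, go to p2
p2 | b_a_b[_]cbb   read _ → write b, move →, go to p1
p1 | b_a_bb[c]bb   read c → write _, move →, go to p3
p3 | b_a_bb_[b]b
No transition is defined for (p3, b); M halts in state p3.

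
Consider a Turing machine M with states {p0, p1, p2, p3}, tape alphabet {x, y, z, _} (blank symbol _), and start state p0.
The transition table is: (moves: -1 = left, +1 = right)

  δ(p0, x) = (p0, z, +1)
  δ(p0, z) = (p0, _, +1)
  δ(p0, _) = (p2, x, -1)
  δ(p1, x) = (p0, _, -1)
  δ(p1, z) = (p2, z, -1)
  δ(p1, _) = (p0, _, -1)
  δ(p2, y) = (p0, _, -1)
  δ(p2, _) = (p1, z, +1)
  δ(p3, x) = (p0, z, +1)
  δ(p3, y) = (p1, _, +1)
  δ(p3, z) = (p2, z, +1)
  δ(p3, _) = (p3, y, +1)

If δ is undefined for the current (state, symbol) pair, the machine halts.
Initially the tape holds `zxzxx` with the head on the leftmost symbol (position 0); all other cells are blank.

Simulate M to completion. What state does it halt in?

p2

p0 | [z]xzxx_   read z → write _, move +1, go to p0
p0 | _[x]zxx_   read x → write z, move +1, go to p0
p0 | _z[z]xx_   read z → write _, move +1, go to p0
p0 | _z_[x]x_   read x → write z, move +1, go to p0
p0 | _z_z[x]_   read x → write z, move +1, go to p0
p0 | _z_zz[_]   read _ → write x, move -1, go to p2
p2 | _z_z[z]x
No transition is defined for (p2, z); M halts in state p2.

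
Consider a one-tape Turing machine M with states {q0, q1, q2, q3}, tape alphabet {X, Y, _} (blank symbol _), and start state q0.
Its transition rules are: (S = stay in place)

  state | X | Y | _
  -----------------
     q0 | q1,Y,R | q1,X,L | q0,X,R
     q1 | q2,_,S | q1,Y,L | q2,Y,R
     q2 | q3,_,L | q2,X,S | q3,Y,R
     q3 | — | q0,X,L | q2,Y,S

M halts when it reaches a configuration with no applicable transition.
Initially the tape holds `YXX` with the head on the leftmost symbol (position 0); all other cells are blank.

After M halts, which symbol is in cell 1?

_

state=q0 head=0 tape=__[Y]XX   (q0,Y)→(q1,X,L)
state=q1 head=-1 tape=_[_]XXX   (q1,_)→(q2,Y,R)
state=q2 head=0 tape=_Y[X]XX   (q2,X)→(q3,_,L)
state=q3 head=-1 tape=_[Y]_XX   (q3,Y)→(q0,X,L)
state=q0 head=-2 tape=[_]X_XX   (q0,_)→(q0,X,R)
state=q0 head=-1 tape=X[X]_XX   (q0,X)→(q1,Y,R)
state=q1 head=0 tape=XY[_]XX   (q1,_)→(q2,Y,R)
state=q2 head=1 tape=XYY[X]X   (q2,X)→(q3,_,L)
state=q3 head=0 tape=XY[Y]_X   (q3,Y)→(q0,X,L)
state=q0 head=-1 tape=X[Y]X_X   (q0,Y)→(q1,X,L)
state=q1 head=-2 tape=[X]XX_X   (q1,X)→(q2,_,S)
state=q2 head=-2 tape=[_]XX_X   (q2,_)→(q3,Y,R)
state=q3 head=-1 tape=Y[X]X_X
Cell 1 holds _ when M halts.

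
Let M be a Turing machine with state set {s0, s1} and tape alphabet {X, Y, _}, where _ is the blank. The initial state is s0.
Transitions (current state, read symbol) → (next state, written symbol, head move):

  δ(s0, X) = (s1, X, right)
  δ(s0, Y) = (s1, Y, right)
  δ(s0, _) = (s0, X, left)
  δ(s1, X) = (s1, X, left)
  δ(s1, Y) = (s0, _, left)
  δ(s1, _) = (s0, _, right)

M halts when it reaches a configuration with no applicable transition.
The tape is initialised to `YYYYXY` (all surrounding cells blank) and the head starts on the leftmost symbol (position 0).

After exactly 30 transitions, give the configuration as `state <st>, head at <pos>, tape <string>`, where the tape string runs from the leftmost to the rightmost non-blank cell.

s0 | [Y]YYYXY_   read Y → write Y, move right, go to s1
s1 | Y[Y]YYXY_   read Y → write _, move left, go to s0
s0 | [Y]_YYXY_   read Y → write Y, move right, go to s1
s1 | Y[_]YYXY_   read _ → write _, move right, go to s0
s0 | Y_[Y]YXY_   read Y → write Y, move right, go to s1
s1 | Y_Y[Y]XY_   read Y → write _, move left, go to s0
s0 | Y_[Y]_XY_   read Y → write Y, move right, go to s1
s1 | Y_Y[_]XY_   read _ → write _, move right, go to s0
s0 | Y_Y_[X]Y_   read X → write X, move right, go to s1
s1 | Y_Y_X[Y]_   read Y → write _, move left, go to s0
s0 | Y_Y_[X]__   read X → write X, move right, go to s1
s1 | Y_Y_X[_]_   read _ → write _, move right, go to s0
s0 | Y_Y_X_[_]   read _ → write X, move left, go to s0
s0 | Y_Y_X[_]X   read _ → write X, move left, go to s0
s0 | Y_Y_[X]XX   read X → write X, move right, go to s1
s1 | Y_Y_X[X]X   read X → write X, move left, go to s1
s1 | Y_Y_[X]XX   read X → write X, move left, go to s1
s1 | Y_Y[_]XXX   read _ → write _, move right, go to s0
s0 | Y_Y_[X]XX   read X → write X, move right, go to s1
s1 | Y_Y_X[X]X   read X → write X, move left, go to s1
s1 | Y_Y_[X]XX   read X → write X, move left, go to s1
s1 | Y_Y[_]XXX   read _ → write _, move right, go to s0
s0 | Y_Y_[X]XX   read X → write X, move right, go to s1
s1 | Y_Y_X[X]X   read X → write X, move left, go to s1
s1 | Y_Y_[X]XX   read X → write X, move left, go to s1
s1 | Y_Y[_]XXX   read _ → write _, move right, go to s0
s0 | Y_Y_[X]XX   read X → write X, move right, go to s1
s1 | Y_Y_X[X]X   read X → write X, move left, go to s1
s1 | Y_Y_[X]XX   read X → write X, move left, go to s1
s1 | Y_Y[_]XXX   read _ → write _, move right, go to s0
s0 | Y_Y_[X]XX
After 30 steps: state s0, head at 4, tape Y_Y_XXX.

state s0, head at 4, tape Y_Y_XXX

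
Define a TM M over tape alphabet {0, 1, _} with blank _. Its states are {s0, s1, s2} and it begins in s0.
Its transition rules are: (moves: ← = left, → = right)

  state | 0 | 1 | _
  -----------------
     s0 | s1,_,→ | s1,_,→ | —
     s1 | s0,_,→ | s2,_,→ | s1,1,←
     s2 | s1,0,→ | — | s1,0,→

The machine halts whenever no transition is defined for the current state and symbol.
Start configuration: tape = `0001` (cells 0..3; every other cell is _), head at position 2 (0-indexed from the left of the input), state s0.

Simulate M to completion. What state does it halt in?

s2

state=s0 head=2 tape=00[0]1___   (s0,0)→(s1,_,→)
state=s1 head=3 tape=00_[1]___   (s1,1)→(s2,_,→)
state=s2 head=4 tape=00__[_]__   (s2,_)→(s1,0,→)
state=s1 head=5 tape=00__0[_]_   (s1,_)→(s1,1,←)
state=s1 head=4 tape=00__[0]1_   (s1,0)→(s0,_,→)
state=s0 head=5 tape=00___[1]_   (s0,1)→(s1,_,→)
state=s1 head=6 tape=00____[_]   (s1,_)→(s1,1,←)
state=s1 head=5 tape=00___[_]1   (s1,_)→(s1,1,←)
state=s1 head=4 tape=00__[_]11   (s1,_)→(s1,1,←)
state=s1 head=3 tape=00_[_]111   (s1,_)→(s1,1,←)
state=s1 head=2 tape=00[_]1111   (s1,_)→(s1,1,←)
state=s1 head=1 tape=0[0]11111   (s1,0)→(s0,_,→)
state=s0 head=2 tape=0_[1]1111   (s0,1)→(s1,_,→)
state=s1 head=3 tape=0__[1]111   (s1,1)→(s2,_,→)
state=s2 head=4 tape=0___[1]11
No transition is defined for (s2, 1); M halts in state s2.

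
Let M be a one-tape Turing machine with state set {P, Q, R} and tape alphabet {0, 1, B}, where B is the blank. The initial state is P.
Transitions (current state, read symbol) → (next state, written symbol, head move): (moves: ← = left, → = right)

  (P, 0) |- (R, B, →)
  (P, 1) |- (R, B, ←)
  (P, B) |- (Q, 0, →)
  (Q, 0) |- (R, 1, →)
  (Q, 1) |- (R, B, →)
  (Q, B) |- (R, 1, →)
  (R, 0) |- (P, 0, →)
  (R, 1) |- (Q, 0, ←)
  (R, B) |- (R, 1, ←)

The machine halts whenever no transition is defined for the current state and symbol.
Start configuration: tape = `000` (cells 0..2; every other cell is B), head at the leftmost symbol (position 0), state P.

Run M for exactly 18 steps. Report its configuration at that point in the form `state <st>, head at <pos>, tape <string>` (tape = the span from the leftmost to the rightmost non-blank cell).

state R, head at 4, tape 000B1

state=P head=0 tape=[0]00BBB   (P,0)→(R,B,→)
state=R head=1 tape=B[0]0BBB   (R,0)→(P,0,→)
state=P head=2 tape=B0[0]BBB   (P,0)→(R,B,→)
state=R head=3 tape=B0B[B]BB   (R,B)→(R,1,←)
state=R head=2 tape=B0[B]1BB   (R,B)→(R,1,←)
state=R head=1 tape=B[0]11BB   (R,0)→(P,0,→)
state=P head=2 tape=B0[1]1BB   (P,1)→(R,B,←)
state=R head=1 tape=B[0]B1BB   (R,0)→(P,0,→)
state=P head=2 tape=B0[B]1BB   (P,B)→(Q,0,→)
state=Q head=3 tape=B00[1]BB   (Q,1)→(R,B,→)
state=R head=4 tape=B00B[B]B   (R,B)→(R,1,←)
state=R head=3 tape=B00[B]1B   (R,B)→(R,1,←)
state=R head=2 tape=B0[0]11B   (R,0)→(P,0,→)
state=P head=3 tape=B00[1]1B   (P,1)→(R,B,←)
state=R head=2 tape=B0[0]B1B   (R,0)→(P,0,→)
state=P head=3 tape=B00[B]1B   (P,B)→(Q,0,→)
state=Q head=4 tape=B000[1]B   (Q,1)→(R,B,→)
state=R head=5 tape=B000B[B]   (R,B)→(R,1,←)
state=R head=4 tape=B000[B]1
After 18 steps: state R, head at 4, tape 000B1.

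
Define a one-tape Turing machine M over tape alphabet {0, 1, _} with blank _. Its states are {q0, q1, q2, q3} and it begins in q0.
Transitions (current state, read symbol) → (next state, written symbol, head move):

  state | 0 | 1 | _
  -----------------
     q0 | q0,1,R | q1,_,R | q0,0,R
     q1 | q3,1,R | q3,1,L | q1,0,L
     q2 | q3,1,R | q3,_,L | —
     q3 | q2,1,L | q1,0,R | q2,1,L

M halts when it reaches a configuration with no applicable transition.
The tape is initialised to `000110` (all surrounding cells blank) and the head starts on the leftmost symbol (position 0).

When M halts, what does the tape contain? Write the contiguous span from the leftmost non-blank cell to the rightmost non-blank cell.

q0 | __[0]00110   read 0 → write 1, move R, go to q0
q0 | __1[0]0110   read 0 → write 1, move R, go to q0
q0 | __11[0]110   read 0 → write 1, move R, go to q0
q0 | __111[1]10   read 1 → write _, move R, go to q1
q1 | __111_[1]0   read 1 → write 1, move L, go to q3
q3 | __111[_]10   read _ → write 1, move L, go to q2
q2 | __11[1]110   read 1 → write _, move L, go to q3
q3 | __1[1]_110   read 1 → write 0, move R, go to q1
q1 | __10[_]110   read _ → write 0, move L, go to q1
q1 | __1[0]0110   read 0 → write 1, move R, go to q3
q3 | __11[0]110   read 0 → write 1, move L, go to q2
q2 | __1[1]1110   read 1 → write _, move L, go to q3
q3 | __[1]_1110   read 1 → write 0, move R, go to q1
q1 | __0[_]1110   read _ → write 0, move L, go to q1
q1 | __[0]01110   read 0 → write 1, move R, go to q3
q3 | __1[0]1110   read 0 → write 1, move L, go to q2
q2 | __[1]11110   read 1 → write _, move L, go to q3
q3 | _[_]_11110   read _ → write 1, move L, go to q2
q2 | [_]1_11110
The non-blank tape span at halt is 1_11110.

1_11110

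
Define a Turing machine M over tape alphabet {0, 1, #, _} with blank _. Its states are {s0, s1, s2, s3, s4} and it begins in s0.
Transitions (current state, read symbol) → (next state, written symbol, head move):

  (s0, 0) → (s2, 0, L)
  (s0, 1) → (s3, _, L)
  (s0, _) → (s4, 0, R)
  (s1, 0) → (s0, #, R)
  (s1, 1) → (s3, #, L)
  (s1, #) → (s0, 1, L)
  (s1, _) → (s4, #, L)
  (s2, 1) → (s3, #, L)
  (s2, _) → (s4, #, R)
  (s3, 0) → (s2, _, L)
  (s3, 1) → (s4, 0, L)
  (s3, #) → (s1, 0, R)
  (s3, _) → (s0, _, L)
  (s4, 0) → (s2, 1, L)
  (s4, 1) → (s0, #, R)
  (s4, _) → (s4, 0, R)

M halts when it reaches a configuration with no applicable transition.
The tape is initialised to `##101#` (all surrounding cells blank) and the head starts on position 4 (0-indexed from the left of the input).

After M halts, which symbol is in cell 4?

state=s0 head=4 tape=##10[1]#   (s0,1)→(s3,_,L)
state=s3 head=3 tape=##1[0]_#   (s3,0)→(s2,_,L)
state=s2 head=2 tape=##[1]__#   (s2,1)→(s3,#,L)
state=s3 head=1 tape=#[#]#__#   (s3,#)→(s1,0,R)
state=s1 head=2 tape=#0[#]__#   (s1,#)→(s0,1,L)
state=s0 head=1 tape=#[0]1__#   (s0,0)→(s2,0,L)
state=s2 head=0 tape=[#]01__#
Cell 4 holds _ when M halts.

_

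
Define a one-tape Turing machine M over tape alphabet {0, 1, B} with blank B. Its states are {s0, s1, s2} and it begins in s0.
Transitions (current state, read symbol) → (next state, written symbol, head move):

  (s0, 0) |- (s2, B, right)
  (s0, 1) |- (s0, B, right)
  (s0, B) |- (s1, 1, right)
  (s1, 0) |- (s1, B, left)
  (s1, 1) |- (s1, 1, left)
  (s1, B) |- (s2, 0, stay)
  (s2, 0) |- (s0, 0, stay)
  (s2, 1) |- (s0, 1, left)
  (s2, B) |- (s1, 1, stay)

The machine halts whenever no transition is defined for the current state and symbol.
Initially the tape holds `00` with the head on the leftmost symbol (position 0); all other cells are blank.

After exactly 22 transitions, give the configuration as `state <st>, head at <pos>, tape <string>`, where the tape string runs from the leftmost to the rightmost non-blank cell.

s0 | B[0]0B   read 0 → write B, move right, go to s2
s2 | BB[0]B   read 0 → write 0, move stay, go to s0
s0 | BB[0]B   read 0 → write B, move right, go to s2
s2 | BBB[B]   read B → write 1, move stay, go to s1
s1 | BBB[1]   read 1 → write 1, move left, go to s1
s1 | BB[B]1   read B → write 0, move stay, go to s2
s2 | BB[0]1   read 0 → write 0, move stay, go to s0
s0 | BB[0]1   read 0 → write B, move right, go to s2
s2 | BBB[1]   read 1 → write 1, move left, go to s0
s0 | BB[B]1   read B → write 1, move right, go to s1
s1 | BB1[1]   read 1 → write 1, move left, go to s1
s1 | BB[1]1   read 1 → write 1, move left, go to s1
s1 | B[B]11   read B → write 0, move stay, go to s2
s2 | B[0]11   read 0 → write 0, move stay, go to s0
s0 | B[0]11   read 0 → write B, move right, go to s2
s2 | BB[1]1   read 1 → write 1, move left, go to s0
s0 | B[B]11   read B → write 1, move right, go to s1
s1 | B1[1]1   read 1 → write 1, move left, go to s1
s1 | B[1]11   read 1 → write 1, move left, go to s1
s1 | [B]111   read B → write 0, move stay, go to s2
s2 | [0]111   read 0 → write 0, move stay, go to s0
s0 | [0]111   read 0 → write B, move right, go to s2
s2 | B[1]11
After 22 steps: state s2, head at 0, tape 111.

state s2, head at 0, tape 111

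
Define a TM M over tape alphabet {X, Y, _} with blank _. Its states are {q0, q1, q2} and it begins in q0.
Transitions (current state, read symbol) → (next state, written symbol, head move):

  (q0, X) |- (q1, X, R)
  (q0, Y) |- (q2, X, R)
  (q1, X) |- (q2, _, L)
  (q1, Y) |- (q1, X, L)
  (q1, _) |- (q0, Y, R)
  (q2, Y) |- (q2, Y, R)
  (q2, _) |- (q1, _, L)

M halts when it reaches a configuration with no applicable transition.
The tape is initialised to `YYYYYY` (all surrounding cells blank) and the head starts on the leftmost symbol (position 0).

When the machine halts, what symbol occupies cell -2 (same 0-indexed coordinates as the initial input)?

state=q0 head=0 tape=__[Y]YYYYY_   (q0,Y)→(q2,X,R)
state=q2 head=1 tape=__X[Y]YYYY_   (q2,Y)→(q2,Y,R)
state=q2 head=2 tape=__XY[Y]YYY_   (q2,Y)→(q2,Y,R)
state=q2 head=3 tape=__XYY[Y]YY_   (q2,Y)→(q2,Y,R)
state=q2 head=4 tape=__XYYY[Y]Y_   (q2,Y)→(q2,Y,R)
state=q2 head=5 tape=__XYYYY[Y]_   (q2,Y)→(q2,Y,R)
state=q2 head=6 tape=__XYYYYY[_]   (q2,_)→(q1,_,L)
state=q1 head=5 tape=__XYYYY[Y]_   (q1,Y)→(q1,X,L)
state=q1 head=4 tape=__XYYY[Y]X_   (q1,Y)→(q1,X,L)
state=q1 head=3 tape=__XYY[Y]XX_   (q1,Y)→(q1,X,L)
state=q1 head=2 tape=__XY[Y]XXX_   (q1,Y)→(q1,X,L)
state=q1 head=1 tape=__X[Y]XXXX_   (q1,Y)→(q1,X,L)
state=q1 head=0 tape=__[X]XXXXX_   (q1,X)→(q2,_,L)
state=q2 head=-1 tape=_[_]_XXXXX_   (q2,_)→(q1,_,L)
state=q1 head=-2 tape=[_]__XXXXX_   (q1,_)→(q0,Y,R)
state=q0 head=-1 tape=Y[_]_XXXXX_
Cell -2 holds Y when M halts.

Y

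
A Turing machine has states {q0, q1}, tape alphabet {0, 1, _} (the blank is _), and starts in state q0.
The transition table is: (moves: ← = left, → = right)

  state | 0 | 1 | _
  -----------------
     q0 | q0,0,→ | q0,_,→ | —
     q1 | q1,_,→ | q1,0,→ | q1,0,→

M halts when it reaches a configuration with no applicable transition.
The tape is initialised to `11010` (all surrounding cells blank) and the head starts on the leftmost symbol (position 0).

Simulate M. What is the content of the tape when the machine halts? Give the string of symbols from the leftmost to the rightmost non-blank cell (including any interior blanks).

0_0

q0 | [1]1010_   read 1 → write _, move →, go to q0
q0 | _[1]010_   read 1 → write _, move →, go to q0
q0 | __[0]10_   read 0 → write 0, move →, go to q0
q0 | __0[1]0_   read 1 → write _, move →, go to q0
q0 | __0_[0]_   read 0 → write 0, move →, go to q0
q0 | __0_0[_]
The non-blank tape span at halt is 0_0.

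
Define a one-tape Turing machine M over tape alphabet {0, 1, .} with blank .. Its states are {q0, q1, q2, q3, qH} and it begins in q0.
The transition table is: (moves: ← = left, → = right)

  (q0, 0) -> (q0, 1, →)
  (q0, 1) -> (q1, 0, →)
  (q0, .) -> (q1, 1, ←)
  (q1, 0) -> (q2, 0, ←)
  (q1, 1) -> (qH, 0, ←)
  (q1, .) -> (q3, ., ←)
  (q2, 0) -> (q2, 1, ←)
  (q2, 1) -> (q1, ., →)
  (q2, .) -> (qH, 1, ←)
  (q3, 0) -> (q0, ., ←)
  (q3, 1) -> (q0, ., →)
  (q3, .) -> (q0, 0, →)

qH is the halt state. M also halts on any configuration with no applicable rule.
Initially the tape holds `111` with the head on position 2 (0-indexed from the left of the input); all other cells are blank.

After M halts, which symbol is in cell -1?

state=q0 head=2 tape=.....11[1].   (q0,1)→(q1,0,→)
state=q1 head=3 tape=.....110[.]   (q1,.)→(q3,.,←)
state=q3 head=2 tape=.....11[0].   (q3,0)→(q0,.,←)
state=q0 head=1 tape=.....1[1]..   (q0,1)→(q1,0,→)
state=q1 head=2 tape=.....10[.].   (q1,.)→(q3,.,←)
state=q3 head=1 tape=.....1[0]..   (q3,0)→(q0,.,←)
state=q0 head=0 tape=.....[1]...   (q0,1)→(q1,0,→)
state=q1 head=1 tape=.....0[.]..   (q1,.)→(q3,.,←)
state=q3 head=0 tape=.....[0]...   (q3,0)→(q0,.,←)
state=q0 head=-1 tape=....[.]....   (q0,.)→(q1,1,←)
state=q1 head=-2 tape=...[.]1....   (q1,.)→(q3,.,←)
state=q3 head=-3 tape=..[.].1....   (q3,.)→(q0,0,→)
state=q0 head=-2 tape=..0[.]1....   (q0,.)→(q1,1,←)
state=q1 head=-3 tape=..[0]11....   (q1,0)→(q2,0,←)
state=q2 head=-4 tape=.[.]011....   (q2,.)→(qH,1,←)
state=qH head=-5 tape=[.]1011....
Cell -1 holds 1 when M halts.

1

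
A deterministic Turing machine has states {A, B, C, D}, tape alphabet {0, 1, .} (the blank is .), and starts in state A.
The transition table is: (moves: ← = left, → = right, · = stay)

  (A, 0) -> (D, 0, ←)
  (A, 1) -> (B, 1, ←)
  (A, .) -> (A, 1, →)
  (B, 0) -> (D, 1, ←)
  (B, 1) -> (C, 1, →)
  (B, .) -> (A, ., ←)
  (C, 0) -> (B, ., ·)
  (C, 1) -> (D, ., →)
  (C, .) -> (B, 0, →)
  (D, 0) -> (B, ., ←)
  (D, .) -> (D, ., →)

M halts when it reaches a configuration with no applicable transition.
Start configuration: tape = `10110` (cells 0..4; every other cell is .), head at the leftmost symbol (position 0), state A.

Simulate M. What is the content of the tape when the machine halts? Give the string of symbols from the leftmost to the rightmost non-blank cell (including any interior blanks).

1...110

A | ..[1]0110   read 1 → write 1, move ←, go to B
B | .[.]10110   read . → write ., move ←, go to A
A | [.].10110   read . → write 1, move →, go to A
A | 1[.]10110   read . → write 1, move →, go to A
A | 11[1]0110   read 1 → write 1, move ←, go to B
B | 1[1]10110   read 1 → write 1, move →, go to C
C | 11[1]0110   read 1 → write ., move →, go to D
D | 11.[0]110   read 0 → write ., move ←, go to B
B | 11[.].110   read . → write ., move ←, go to A
A | 1[1]..110   read 1 → write 1, move ←, go to B
B | [1]1..110   read 1 → write 1, move →, go to C
C | 1[1]..110   read 1 → write ., move →, go to D
D | 1.[.].110   read . → write ., move →, go to D
D | 1..[.]110   read . → write ., move →, go to D
D | 1...[1]10
The non-blank tape span at halt is 1...110.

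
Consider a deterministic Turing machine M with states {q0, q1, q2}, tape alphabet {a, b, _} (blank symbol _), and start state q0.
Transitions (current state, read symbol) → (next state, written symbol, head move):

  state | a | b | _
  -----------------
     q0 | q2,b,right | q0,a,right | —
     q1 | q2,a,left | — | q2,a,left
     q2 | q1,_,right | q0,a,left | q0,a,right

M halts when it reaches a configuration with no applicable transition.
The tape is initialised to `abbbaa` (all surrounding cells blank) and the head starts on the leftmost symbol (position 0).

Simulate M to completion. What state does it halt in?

q0

state=q0 head=0 tape=[a]bbbaa__   (q0,a)→(q2,b,right)
state=q2 head=1 tape=b[b]bbaa__   (q2,b)→(q0,a,left)
state=q0 head=0 tape=[b]abbaa__   (q0,b)→(q0,a,right)
state=q0 head=1 tape=a[a]bbaa__   (q0,a)→(q2,b,right)
state=q2 head=2 tape=ab[b]baa__   (q2,b)→(q0,a,left)
state=q0 head=1 tape=a[b]abaa__   (q0,b)→(q0,a,right)
state=q0 head=2 tape=aa[a]baa__   (q0,a)→(q2,b,right)
state=q2 head=3 tape=aab[b]aa__   (q2,b)→(q0,a,left)
state=q0 head=2 tape=aa[b]aaa__   (q0,b)→(q0,a,right)
state=q0 head=3 tape=aaa[a]aa__   (q0,a)→(q2,b,right)
state=q2 head=4 tape=aaab[a]a__   (q2,a)→(q1,_,right)
state=q1 head=5 tape=aaab_[a]__   (q1,a)→(q2,a,left)
state=q2 head=4 tape=aaab[_]a__   (q2,_)→(q0,a,right)
state=q0 head=5 tape=aaaba[a]__   (q0,a)→(q2,b,right)
state=q2 head=6 tape=aaabab[_]_   (q2,_)→(q0,a,right)
state=q0 head=7 tape=aaababa[_]
No transition is defined for (q0, _); M halts in state q0.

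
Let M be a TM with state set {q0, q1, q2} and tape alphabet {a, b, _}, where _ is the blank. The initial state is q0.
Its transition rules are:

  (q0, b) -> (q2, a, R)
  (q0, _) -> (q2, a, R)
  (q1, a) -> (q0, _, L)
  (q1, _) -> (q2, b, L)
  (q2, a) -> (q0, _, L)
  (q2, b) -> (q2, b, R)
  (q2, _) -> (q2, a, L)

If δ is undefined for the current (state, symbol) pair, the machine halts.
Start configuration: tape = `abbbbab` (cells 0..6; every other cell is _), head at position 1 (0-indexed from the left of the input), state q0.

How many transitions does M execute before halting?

14

q0 | a[b]bbbab   read b → write a, move R, go to q2
q2 | aa[b]bbab   read b → write b, move R, go to q2
q2 | aab[b]bab   read b → write b, move R, go to q2
q2 | aabb[b]ab   read b → write b, move R, go to q2
q2 | aabbb[a]b   read a → write _, move L, go to q0
q0 | aabb[b]_b   read b → write a, move R, go to q2
q2 | aabba[_]b   read _ → write a, move L, go to q2
q2 | aabb[a]ab   read a → write _, move L, go to q0
q0 | aab[b]_ab   read b → write a, move R, go to q2
q2 | aaba[_]ab   read _ → write a, move L, go to q2
q2 | aab[a]aab   read a → write _, move L, go to q0
q0 | aa[b]_aab   read b → write a, move R, go to q2
q2 | aaa[_]aab   read _ → write a, move L, go to q2
q2 | aa[a]aaab   read a → write _, move L, go to q0
q0 | a[a]_aaab
M halts after 14 transitions.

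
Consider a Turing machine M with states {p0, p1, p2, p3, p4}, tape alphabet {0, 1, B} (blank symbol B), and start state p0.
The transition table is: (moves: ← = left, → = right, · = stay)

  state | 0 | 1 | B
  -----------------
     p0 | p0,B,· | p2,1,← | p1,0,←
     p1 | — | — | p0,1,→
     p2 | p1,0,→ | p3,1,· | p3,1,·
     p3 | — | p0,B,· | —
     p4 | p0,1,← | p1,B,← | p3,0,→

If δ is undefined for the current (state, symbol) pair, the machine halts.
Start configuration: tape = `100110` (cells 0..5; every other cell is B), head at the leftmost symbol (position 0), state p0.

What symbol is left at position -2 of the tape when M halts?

1

state=p0 head=0 tape=BB[1]00110   (p0,1)→(p2,1,←)
state=p2 head=-1 tape=B[B]100110   (p2,B)→(p3,1,·)
state=p3 head=-1 tape=B[1]100110   (p3,1)→(p0,B,·)
state=p0 head=-1 tape=B[B]100110   (p0,B)→(p1,0,←)
state=p1 head=-2 tape=[B]0100110   (p1,B)→(p0,1,→)
state=p0 head=-1 tape=1[0]100110   (p0,0)→(p0,B,·)
state=p0 head=-1 tape=1[B]100110   (p0,B)→(p1,0,←)
state=p1 head=-2 tape=[1]0100110
Cell -2 holds 1 when M halts.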